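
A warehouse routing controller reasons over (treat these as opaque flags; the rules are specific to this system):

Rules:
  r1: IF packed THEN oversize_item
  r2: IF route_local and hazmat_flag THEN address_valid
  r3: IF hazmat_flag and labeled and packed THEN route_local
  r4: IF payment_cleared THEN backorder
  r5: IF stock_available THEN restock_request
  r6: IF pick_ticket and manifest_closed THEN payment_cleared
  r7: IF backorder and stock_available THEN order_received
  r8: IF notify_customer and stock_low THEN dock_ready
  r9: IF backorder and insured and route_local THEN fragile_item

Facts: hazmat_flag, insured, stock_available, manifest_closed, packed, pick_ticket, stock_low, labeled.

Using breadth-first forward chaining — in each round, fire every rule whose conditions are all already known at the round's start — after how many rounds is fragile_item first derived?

3

Round 1 — r1, r3, r5, r6, derive oversize_item, route_local, restock_request, payment_cleared.
Round 2 — r2, r4, derive address_valid, backorder.
Round 3 — r7, r9, derive order_received, fragile_item.
fragile_item first appears in round 3.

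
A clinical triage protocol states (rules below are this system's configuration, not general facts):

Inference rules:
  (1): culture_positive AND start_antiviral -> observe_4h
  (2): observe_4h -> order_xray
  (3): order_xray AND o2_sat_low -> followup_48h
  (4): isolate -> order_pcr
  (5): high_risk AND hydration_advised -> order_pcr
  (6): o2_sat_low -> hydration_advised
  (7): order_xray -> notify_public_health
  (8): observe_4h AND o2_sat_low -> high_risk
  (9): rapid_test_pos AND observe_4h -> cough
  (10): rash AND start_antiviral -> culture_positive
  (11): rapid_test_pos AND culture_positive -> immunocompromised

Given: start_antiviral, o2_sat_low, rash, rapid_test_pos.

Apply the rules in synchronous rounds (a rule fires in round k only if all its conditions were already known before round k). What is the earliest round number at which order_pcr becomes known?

Round 1: (6) [o2_sat_low -> hydration_advised]; (10) [rash AND start_antiviral -> culture_positive]. Adds hydration_advised, culture_positive.
Round 2: (1) [culture_positive AND start_antiviral -> observe_4h]; (11) [rapid_test_pos AND culture_positive -> immunocompromised]. Adds observe_4h, immunocompromised.
Round 3: (2) [observe_4h -> order_xray]; (8) [observe_4h AND o2_sat_low -> high_risk]; (9) [rapid_test_pos AND observe_4h -> cough]. Adds order_xray, high_risk, cough.
Round 4: (3) [order_xray AND o2_sat_low -> followup_48h]; (5) [high_risk AND hydration_advised -> order_pcr]; (7) [order_xray -> notify_public_health]. Adds followup_48h, order_pcr, notify_public_health.
order_pcr first appears in round 4.

4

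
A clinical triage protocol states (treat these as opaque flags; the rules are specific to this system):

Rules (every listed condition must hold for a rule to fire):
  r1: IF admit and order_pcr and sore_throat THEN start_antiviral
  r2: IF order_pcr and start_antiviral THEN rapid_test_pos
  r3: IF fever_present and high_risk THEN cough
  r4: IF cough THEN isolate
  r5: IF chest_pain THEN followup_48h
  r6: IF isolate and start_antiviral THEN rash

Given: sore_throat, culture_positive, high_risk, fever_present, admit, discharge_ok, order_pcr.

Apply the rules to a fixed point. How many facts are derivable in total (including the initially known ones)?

12

Round 1 — r1, r3, derive start_antiviral, cough.
Round 2 — r2, r4, derive rapid_test_pos, isolate.
Round 3 — r6, derive rash.
Closure: {admit, cough, culture_positive, discharge_ok, fever_present, high_risk, isolate, order_pcr, rapid_test_pos, rash, sore_throat, start_antiviral} — 12 facts.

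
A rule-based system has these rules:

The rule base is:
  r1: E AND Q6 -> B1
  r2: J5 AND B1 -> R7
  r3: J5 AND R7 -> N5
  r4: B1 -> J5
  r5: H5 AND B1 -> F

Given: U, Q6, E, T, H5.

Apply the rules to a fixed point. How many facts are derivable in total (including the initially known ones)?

10

Round 1: r1 [E AND Q6 -> B1]. Adds B1.
Round 2: r4 [B1 -> J5]; r5 [H5 AND B1 -> F]. Adds J5, F.
Round 3: r2 [J5 AND B1 -> R7]. Adds R7.
Round 4: r3 [J5 AND R7 -> N5]. Adds N5.
Closure: {B1, E, F, H5, J5, N5, Q6, R7, T, U} — 10 facts.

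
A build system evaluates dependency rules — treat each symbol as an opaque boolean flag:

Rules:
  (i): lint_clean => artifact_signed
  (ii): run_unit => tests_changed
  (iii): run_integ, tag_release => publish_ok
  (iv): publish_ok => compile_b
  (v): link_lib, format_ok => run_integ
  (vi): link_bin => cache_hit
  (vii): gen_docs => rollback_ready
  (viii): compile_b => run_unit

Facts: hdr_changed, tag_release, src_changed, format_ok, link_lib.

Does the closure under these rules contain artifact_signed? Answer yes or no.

no

Round 1: (v) [link_lib, format_ok => run_integ]. Adds run_integ.
Round 2: (iii) [run_integ, tag_release => publish_ok]. Adds publish_ok.
Round 3: (iv) [publish_ok => compile_b]. Adds compile_b.
Round 4: (viii) [compile_b => run_unit]. Adds run_unit.
Round 5: (ii) [run_unit => tests_changed]. Adds tests_changed.
Fixed point reached. artifact_signed is concluded only by (i); (i) needs lint_clean (never derived).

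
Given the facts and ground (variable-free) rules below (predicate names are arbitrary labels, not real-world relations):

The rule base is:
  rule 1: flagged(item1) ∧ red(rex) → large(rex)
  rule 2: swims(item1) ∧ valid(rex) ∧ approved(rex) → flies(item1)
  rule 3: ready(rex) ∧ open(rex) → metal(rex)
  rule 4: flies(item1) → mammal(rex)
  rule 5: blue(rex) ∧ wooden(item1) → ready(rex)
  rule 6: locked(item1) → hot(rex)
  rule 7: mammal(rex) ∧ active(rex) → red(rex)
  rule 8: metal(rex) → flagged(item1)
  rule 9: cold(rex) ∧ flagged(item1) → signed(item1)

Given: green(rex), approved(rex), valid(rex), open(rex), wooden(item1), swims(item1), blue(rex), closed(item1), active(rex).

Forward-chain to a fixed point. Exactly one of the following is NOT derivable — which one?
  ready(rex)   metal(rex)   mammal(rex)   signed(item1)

signed(item1)

[1] rule 2 [swims(item1) ∧ valid(rex) ∧ approved(rex) → flies(item1)]; rule 5 [blue(rex) ∧ wooden(item1) → ready(rex)]. ⇒ new: flies(item1), ready(rex).
[2] rule 3 [ready(rex) ∧ open(rex) → metal(rex)]; rule 4 [flies(item1) → mammal(rex)]. ⇒ new: metal(rex), mammal(rex).
[3] rule 7 [mammal(rex) ∧ active(rex) → red(rex)]; rule 8 [metal(rex) → flagged(item1)]. ⇒ new: red(rex), flagged(item1).
[4] rule 1 [flagged(item1) ∧ red(rex) → large(rex)]. ⇒ new: large(rex).
Derived: metal(rex) (round 2), ready(rex) (round 1), mammal(rex) (round 2). signed(item1) never appears in any round.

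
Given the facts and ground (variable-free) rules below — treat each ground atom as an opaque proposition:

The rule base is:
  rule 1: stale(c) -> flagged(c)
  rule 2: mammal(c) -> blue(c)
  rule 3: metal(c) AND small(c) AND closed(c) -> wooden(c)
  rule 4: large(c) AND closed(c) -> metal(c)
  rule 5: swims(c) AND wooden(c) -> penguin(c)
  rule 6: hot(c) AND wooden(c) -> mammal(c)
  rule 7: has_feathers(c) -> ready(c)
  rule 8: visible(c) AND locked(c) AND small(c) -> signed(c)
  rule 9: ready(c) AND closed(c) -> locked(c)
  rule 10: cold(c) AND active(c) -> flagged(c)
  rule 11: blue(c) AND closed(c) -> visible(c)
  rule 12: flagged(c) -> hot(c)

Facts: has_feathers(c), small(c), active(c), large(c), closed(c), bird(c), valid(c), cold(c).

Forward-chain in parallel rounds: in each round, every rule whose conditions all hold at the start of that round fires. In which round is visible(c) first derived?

Round 1: rule 4 [large(c) AND closed(c) -> metal(c)]; rule 7 [has_feathers(c) -> ready(c)]; rule 10 [cold(c) AND active(c) -> flagged(c)]. Adds metal(c), ready(c), flagged(c).
Round 2: rule 3 [metal(c) AND small(c) AND closed(c) -> wooden(c)]; rule 9 [ready(c) AND closed(c) -> locked(c)]; rule 12 [flagged(c) -> hot(c)]. Adds wooden(c), locked(c), hot(c).
Round 3: rule 6 [hot(c) AND wooden(c) -> mammal(c)]. Adds mammal(c).
Round 4: rule 2 [mammal(c) -> blue(c)]. Adds blue(c).
Round 5: rule 11 [blue(c) AND closed(c) -> visible(c)]. Adds visible(c).
visible(c) first appears in round 5.

5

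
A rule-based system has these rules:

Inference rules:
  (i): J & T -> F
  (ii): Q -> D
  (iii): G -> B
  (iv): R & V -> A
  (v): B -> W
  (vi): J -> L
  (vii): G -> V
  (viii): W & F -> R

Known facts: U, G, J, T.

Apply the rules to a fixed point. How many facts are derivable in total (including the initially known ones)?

Round 1: (i) [J & T -> F]; (iii) [G -> B]; (vi) [J -> L]; (vii) [G -> V]. Adds F, B, L, V.
Round 2: (v) [B -> W]. Adds W.
Round 3: (viii) [W & F -> R]. Adds R.
Round 4: (iv) [R & V -> A]. Adds A.
Closure: {A, B, F, G, J, L, R, T, U, V, W} — 11 facts.

11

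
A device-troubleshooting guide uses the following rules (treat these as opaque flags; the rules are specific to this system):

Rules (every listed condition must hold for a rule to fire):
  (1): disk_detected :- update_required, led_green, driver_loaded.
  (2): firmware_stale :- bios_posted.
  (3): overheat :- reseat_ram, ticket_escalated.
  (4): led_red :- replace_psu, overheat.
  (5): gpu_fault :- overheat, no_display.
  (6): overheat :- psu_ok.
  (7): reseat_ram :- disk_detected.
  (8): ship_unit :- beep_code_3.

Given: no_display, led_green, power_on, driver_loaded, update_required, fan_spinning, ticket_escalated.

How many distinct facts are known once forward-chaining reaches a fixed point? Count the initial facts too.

Round 1: (1) [disk_detected :- update_required, led_green, driver_loaded.]. New: disk_detected.
Round 2: (7) [reseat_ram :- disk_detected.]. New: reseat_ram.
Round 3: (3) [overheat :- reseat_ram, ticket_escalated.]. New: overheat.
Round 4: (5) [gpu_fault :- overheat, no_display.]. New: gpu_fault.
Closure: {disk_detected, driver_loaded, fan_spinning, gpu_fault, led_green, no_display, overheat, power_on, reseat_ram, ticket_escalated, update_required} — 11 facts.

11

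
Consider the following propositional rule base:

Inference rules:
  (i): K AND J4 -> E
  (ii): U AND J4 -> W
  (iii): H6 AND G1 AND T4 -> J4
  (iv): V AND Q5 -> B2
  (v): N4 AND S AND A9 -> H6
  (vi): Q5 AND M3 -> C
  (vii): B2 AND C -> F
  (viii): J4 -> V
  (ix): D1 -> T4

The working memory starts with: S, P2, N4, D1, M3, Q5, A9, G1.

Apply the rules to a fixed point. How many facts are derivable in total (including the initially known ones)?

Round 1 fires (v), (vi), (ix), giving H6, C, T4.
Round 2 fires (iii), giving J4.
Round 3 fires (viii), giving V.
Round 4 fires (iv), giving B2.
Round 5 fires (vii), giving F.
Closure: {A9, B2, C, D1, F, G1, H6, J4, M3, N4, P2, Q5, S, T4, V} — 15 facts.

15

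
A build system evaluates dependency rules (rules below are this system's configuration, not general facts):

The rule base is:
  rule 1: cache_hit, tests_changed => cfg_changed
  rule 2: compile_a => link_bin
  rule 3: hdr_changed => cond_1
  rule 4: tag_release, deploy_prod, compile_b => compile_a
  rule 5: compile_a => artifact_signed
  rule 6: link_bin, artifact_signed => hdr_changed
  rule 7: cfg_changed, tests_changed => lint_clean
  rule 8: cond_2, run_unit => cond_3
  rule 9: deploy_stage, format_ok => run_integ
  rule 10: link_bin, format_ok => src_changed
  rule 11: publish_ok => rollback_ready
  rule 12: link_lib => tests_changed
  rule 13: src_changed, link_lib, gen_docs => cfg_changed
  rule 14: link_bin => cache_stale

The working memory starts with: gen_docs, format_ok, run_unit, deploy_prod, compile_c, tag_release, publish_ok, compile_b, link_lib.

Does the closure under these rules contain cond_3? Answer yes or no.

Round 1: rule 4 [tag_release, deploy_prod, compile_b => compile_a]; rule 11 [publish_ok => rollback_ready]; rule 12 [link_lib => tests_changed]. Adds compile_a, rollback_ready, tests_changed.
Round 2: rule 2 [compile_a => link_bin]; rule 5 [compile_a => artifact_signed]. Adds link_bin, artifact_signed.
Round 3: rule 6 [link_bin, artifact_signed => hdr_changed]; rule 10 [link_bin, format_ok => src_changed]; rule 14 [link_bin => cache_stale]. Adds hdr_changed, src_changed, cache_stale.
Round 4: rule 3 [hdr_changed => cond_1]; rule 13 [src_changed, link_lib, gen_docs => cfg_changed]. Adds cond_1, cfg_changed.
Round 5: rule 7 [cfg_changed, tests_changed => lint_clean]. Adds lint_clean.
Fixed point reached. cond_3 is concluded only by rule 8; rule 8 needs cond_2 (never derived).

no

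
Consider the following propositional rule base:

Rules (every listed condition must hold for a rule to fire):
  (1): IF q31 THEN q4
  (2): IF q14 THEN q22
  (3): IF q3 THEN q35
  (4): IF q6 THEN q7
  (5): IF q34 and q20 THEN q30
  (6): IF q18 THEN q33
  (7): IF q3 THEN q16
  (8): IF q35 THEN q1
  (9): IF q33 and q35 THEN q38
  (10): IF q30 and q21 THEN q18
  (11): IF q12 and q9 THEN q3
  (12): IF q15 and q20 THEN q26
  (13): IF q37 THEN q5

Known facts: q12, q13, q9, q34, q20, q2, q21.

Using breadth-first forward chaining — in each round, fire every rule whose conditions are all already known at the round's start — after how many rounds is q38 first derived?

4

[1] (5) [IF q34 and q20 THEN q30]; (11) [IF q12 and q9 THEN q3]. ⇒ new: q30, q3.
[2] (3) [IF q3 THEN q35]; (7) [IF q3 THEN q16]; (10) [IF q30 and q21 THEN q18]. ⇒ new: q35, q16, q18.
[3] (6) [IF q18 THEN q33]; (8) [IF q35 THEN q1]. ⇒ new: q33, q1.
[4] (9) [IF q33 and q35 THEN q38]. ⇒ new: q38.
q38 first appears in round 4.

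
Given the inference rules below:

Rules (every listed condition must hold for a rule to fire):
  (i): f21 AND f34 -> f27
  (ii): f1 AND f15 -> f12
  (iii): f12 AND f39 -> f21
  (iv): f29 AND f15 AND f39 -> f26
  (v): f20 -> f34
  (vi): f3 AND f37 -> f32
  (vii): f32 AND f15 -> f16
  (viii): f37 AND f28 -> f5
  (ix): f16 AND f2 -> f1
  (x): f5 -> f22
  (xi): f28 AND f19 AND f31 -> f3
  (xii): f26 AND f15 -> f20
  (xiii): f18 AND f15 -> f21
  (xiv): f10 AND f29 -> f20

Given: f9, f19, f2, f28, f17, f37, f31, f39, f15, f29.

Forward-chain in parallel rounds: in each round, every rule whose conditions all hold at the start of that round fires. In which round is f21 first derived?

Round 1: (iv) [f29 AND f15 AND f39 -> f26]; (viii) [f37 AND f28 -> f5]; (xi) [f28 AND f19 AND f31 -> f3]. New: f26, f5, f3.
Round 2: (vi) [f3 AND f37 -> f32]; (x) [f5 -> f22]; (xii) [f26 AND f15 -> f20]. New: f32, f22, f20.
Round 3: (v) [f20 -> f34]; (vii) [f32 AND f15 -> f16]. New: f34, f16.
Round 4: (ix) [f16 AND f2 -> f1]. New: f1.
Round 5: (ii) [f1 AND f15 -> f12]. New: f12.
Round 6: (iii) [f12 AND f39 -> f21]. New: f21.
f21 first appears in round 6.

6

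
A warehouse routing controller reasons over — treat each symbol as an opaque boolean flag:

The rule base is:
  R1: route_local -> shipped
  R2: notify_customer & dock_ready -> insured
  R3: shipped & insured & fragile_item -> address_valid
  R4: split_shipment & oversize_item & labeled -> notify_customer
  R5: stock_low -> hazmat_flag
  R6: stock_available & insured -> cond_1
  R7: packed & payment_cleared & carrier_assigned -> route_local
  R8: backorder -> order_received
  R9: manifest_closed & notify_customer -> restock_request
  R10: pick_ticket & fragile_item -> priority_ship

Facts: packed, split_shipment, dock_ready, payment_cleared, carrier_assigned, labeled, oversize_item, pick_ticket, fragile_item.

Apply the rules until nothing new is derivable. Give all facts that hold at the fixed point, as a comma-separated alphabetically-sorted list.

Round 1 fires R4, R7, R10, giving notify_customer, route_local, priority_ship.
Round 2 fires R1, R2, giving shipped, insured.
Round 3 fires R3, giving address_valid.

address_valid, carrier_assigned, dock_ready, fragile_item, insured, labeled, notify_customer, oversize_item, packed, payment_cleared, pick_ticket, priority_ship, route_local, shipped, split_shipment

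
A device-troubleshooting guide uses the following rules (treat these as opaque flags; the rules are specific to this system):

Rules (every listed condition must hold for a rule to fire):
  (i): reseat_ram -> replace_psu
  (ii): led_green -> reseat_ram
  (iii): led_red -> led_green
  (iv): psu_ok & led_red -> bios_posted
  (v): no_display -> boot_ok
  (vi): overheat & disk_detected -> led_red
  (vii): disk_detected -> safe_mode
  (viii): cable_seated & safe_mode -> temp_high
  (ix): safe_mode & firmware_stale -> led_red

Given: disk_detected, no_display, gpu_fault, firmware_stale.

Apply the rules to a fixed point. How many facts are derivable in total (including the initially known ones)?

10

[1] (v) [no_display -> boot_ok]; (vii) [disk_detected -> safe_mode]. ⇒ new: boot_ok, safe_mode.
[2] (ix) [safe_mode & firmware_stale -> led_red]. ⇒ new: led_red.
[3] (iii) [led_red -> led_green]. ⇒ new: led_green.
[4] (ii) [led_green -> reseat_ram]. ⇒ new: reseat_ram.
[5] (i) [reseat_ram -> replace_psu]. ⇒ new: replace_psu.
Closure: {boot_ok, disk_detected, firmware_stale, gpu_fault, led_green, led_red, no_display, replace_psu, reseat_ram, safe_mode} — 10 facts.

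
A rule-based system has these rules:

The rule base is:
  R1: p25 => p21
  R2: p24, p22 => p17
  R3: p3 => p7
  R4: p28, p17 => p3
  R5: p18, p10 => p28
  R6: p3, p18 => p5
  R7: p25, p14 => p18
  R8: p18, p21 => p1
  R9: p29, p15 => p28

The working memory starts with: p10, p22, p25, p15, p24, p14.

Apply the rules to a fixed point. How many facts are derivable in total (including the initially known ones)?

[1] R1 [p25 => p21]; R2 [p24, p22 => p17]; R7 [p25, p14 => p18]. ⇒ new: p21, p17, p18.
[2] R5 [p18, p10 => p28]; R8 [p18, p21 => p1]. ⇒ new: p28, p1.
[3] R4 [p28, p17 => p3]. ⇒ new: p3.
[4] R3 [p3 => p7]; R6 [p3, p18 => p5]. ⇒ new: p7, p5.
Closure: {p1, p10, p14, p15, p17, p18, p21, p22, p24, p25, p28, p3, p5, p7} — 14 facts.

14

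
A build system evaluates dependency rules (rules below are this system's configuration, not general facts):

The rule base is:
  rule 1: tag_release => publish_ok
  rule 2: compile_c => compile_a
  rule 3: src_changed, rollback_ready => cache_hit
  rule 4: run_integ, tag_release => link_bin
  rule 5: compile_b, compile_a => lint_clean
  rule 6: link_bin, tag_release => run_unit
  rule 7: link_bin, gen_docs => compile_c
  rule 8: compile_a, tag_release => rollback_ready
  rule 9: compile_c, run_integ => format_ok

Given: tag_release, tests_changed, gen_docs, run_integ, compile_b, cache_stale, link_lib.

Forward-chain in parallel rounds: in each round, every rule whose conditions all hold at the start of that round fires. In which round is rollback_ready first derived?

4

Round 1: rule 1 [tag_release => publish_ok]; rule 4 [run_integ, tag_release => link_bin]. Adds publish_ok, link_bin.
Round 2: rule 6 [link_bin, tag_release => run_unit]; rule 7 [link_bin, gen_docs => compile_c]. Adds run_unit, compile_c.
Round 3: rule 2 [compile_c => compile_a]; rule 9 [compile_c, run_integ => format_ok]. Adds compile_a, format_ok.
Round 4: rule 5 [compile_b, compile_a => lint_clean]; rule 8 [compile_a, tag_release => rollback_ready]. Adds lint_clean, rollback_ready.
rollback_ready first appears in round 4.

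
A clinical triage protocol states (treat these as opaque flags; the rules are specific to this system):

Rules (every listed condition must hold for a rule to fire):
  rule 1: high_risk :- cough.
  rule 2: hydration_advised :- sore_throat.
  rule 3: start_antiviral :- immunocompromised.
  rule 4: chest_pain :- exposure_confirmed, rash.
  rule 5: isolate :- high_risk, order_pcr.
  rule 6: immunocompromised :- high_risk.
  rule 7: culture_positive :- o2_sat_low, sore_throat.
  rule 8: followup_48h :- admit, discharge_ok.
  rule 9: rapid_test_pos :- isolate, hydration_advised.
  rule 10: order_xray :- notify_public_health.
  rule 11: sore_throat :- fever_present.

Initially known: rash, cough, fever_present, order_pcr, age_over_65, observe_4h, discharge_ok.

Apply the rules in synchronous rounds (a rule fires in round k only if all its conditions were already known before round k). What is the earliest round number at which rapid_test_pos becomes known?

3

Round 1: rule 1 [high_risk :- cough.]; rule 11 [sore_throat :- fever_present.]. Adds high_risk, sore_throat.
Round 2: rule 2 [hydration_advised :- sore_throat.]; rule 5 [isolate :- high_risk, order_pcr.]; rule 6 [immunocompromised :- high_risk.]. Adds hydration_advised, isolate, immunocompromised.
Round 3: rule 3 [start_antiviral :- immunocompromised.]; rule 9 [rapid_test_pos :- isolate, hydration_advised.]. Adds start_antiviral, rapid_test_pos.
rapid_test_pos first appears in round 3.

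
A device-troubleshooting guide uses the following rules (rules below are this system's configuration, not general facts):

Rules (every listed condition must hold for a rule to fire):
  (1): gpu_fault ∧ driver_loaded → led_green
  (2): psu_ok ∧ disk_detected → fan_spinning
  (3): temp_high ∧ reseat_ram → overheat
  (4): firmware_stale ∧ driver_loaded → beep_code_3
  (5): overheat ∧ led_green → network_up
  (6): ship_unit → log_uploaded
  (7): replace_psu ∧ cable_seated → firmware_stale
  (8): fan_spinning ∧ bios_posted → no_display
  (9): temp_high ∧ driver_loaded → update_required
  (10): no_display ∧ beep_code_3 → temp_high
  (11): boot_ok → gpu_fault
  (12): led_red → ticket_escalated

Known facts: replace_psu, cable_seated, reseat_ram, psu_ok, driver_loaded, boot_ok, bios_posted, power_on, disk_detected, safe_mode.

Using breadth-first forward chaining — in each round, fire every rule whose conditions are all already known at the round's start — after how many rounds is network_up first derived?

5

Round 1 — (2), (7), (11), derive fan_spinning, firmware_stale, gpu_fault.
Round 2 — (1), (4), (8), derive led_green, beep_code_3, no_display.
Round 3 — (10), derive temp_high.
Round 4 — (3), (9), derive overheat, update_required.
Round 5 — (5), derive network_up.
network_up first appears in round 5.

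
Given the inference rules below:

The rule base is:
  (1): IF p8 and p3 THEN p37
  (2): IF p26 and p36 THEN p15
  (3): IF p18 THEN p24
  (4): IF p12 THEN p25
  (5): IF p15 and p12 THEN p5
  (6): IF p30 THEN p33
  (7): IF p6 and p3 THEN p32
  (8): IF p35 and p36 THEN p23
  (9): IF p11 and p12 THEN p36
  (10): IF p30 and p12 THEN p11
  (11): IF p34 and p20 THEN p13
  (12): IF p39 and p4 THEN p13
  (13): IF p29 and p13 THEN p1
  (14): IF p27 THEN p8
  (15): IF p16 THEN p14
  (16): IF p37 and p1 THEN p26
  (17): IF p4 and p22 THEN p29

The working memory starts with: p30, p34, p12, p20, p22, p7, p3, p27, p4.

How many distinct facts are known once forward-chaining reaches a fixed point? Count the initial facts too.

21

[1] (4) [IF p12 THEN p25]; (6) [IF p30 THEN p33]; (10) [IF p30 and p12 THEN p11]; (11) [IF p34 and p20 THEN p13]; (14) [IF p27 THEN p8]; (17) [IF p4 and p22 THEN p29]. ⇒ new: p25, p33, p11, p13, p8, p29.
[2] (1) [IF p8 and p3 THEN p37]; (9) [IF p11 and p12 THEN p36]; (13) [IF p29 and p13 THEN p1]. ⇒ new: p37, p36, p1.
[3] (16) [IF p37 and p1 THEN p26]. ⇒ new: p26.
[4] (2) [IF p26 and p36 THEN p15]. ⇒ new: p15.
[5] (5) [IF p15 and p12 THEN p5]. ⇒ new: p5.
Closure: {p1, p11, p12, p13, p15, p20, p22, p25, p26, p27, p29, p3, p30, p33, p34, p36, p37, p4, p5, p7, p8} — 21 facts.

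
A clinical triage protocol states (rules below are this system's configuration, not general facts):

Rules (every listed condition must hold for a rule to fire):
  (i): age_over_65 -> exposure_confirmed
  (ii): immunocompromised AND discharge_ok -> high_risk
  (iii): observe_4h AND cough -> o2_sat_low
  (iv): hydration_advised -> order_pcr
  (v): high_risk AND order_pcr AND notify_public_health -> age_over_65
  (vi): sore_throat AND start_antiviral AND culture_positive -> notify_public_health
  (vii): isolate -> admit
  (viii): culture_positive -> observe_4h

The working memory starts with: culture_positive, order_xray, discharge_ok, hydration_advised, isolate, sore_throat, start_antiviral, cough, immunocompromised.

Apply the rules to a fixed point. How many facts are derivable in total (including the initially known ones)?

17

Round 1 fires (ii), (iv), (vi), (vii), (viii), giving high_risk, order_pcr, notify_public_health, admit, observe_4h.
Round 2 fires (iii), (v), giving o2_sat_low, age_over_65.
Round 3 fires (i), giving exposure_confirmed.
Closure: {admit, age_over_65, cough, culture_positive, discharge_ok, exposure_confirmed, high_risk, hydration_advised, immunocompromised, isolate, notify_public_health, o2_sat_low, observe_4h, order_pcr, order_xray, sore_throat, start_antiviral} — 17 facts.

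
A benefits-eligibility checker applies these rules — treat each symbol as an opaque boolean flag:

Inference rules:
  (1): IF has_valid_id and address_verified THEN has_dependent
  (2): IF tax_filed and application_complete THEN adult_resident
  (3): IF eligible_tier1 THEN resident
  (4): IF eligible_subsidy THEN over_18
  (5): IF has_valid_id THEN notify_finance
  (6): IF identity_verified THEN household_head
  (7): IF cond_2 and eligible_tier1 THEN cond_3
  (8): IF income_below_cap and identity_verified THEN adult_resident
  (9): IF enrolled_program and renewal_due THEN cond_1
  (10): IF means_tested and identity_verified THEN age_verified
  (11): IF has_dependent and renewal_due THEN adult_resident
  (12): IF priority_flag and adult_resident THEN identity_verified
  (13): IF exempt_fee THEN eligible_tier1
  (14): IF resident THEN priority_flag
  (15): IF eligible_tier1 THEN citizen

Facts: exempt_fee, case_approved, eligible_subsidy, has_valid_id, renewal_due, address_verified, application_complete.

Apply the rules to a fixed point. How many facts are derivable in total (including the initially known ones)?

Round 1: (1) [IF has_valid_id and address_verified THEN has_dependent]; (4) [IF eligible_subsidy THEN over_18]; (5) [IF has_valid_id THEN notify_finance]; (13) [IF exempt_fee THEN eligible_tier1]. Adds has_dependent, over_18, notify_finance, eligible_tier1.
Round 2: (3) [IF eligible_tier1 THEN resident]; (11) [IF has_dependent and renewal_due THEN adult_resident]; (15) [IF eligible_tier1 THEN citizen]. Adds resident, adult_resident, citizen.
Round 3: (14) [IF resident THEN priority_flag]. Adds priority_flag.
Round 4: (12) [IF priority_flag and adult_resident THEN identity_verified]. Adds identity_verified.
Round 5: (6) [IF identity_verified THEN household_head]. Adds household_head.
Closure: {address_verified, adult_resident, application_complete, case_approved, citizen, eligible_subsidy, eligible_tier1, exempt_fee, has_dependent, has_valid_id, household_head, identity_verified, notify_finance, over_18, priority_flag, renewal_due, resident} — 17 facts.

17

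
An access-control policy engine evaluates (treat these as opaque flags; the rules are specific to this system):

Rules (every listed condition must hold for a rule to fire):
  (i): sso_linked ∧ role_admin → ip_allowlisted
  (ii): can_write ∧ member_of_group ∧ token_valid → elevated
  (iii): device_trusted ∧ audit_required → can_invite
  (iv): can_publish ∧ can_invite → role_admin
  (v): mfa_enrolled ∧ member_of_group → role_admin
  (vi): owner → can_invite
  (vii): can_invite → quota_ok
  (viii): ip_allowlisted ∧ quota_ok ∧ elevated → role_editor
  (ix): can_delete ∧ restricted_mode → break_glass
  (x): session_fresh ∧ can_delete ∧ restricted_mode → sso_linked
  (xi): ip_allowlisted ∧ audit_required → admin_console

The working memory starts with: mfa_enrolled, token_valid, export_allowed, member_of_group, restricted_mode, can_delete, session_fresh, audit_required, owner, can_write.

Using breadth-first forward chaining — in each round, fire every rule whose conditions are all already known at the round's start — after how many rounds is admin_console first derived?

3

Round 1: (ii) [can_write ∧ member_of_group ∧ token_valid → elevated]; (v) [mfa_enrolled ∧ member_of_group → role_admin]; (vi) [owner → can_invite]; (ix) [can_delete ∧ restricted_mode → break_glass]; (x) [session_fresh ∧ can_delete ∧ restricted_mode → sso_linked]. New: elevated, role_admin, can_invite, break_glass, sso_linked.
Round 2: (i) [sso_linked ∧ role_admin → ip_allowlisted]; (vii) [can_invite → quota_ok]. New: ip_allowlisted, quota_ok.
Round 3: (viii) [ip_allowlisted ∧ quota_ok ∧ elevated → role_editor]; (xi) [ip_allowlisted ∧ audit_required → admin_console]. New: role_editor, admin_console.
admin_console first appears in round 3.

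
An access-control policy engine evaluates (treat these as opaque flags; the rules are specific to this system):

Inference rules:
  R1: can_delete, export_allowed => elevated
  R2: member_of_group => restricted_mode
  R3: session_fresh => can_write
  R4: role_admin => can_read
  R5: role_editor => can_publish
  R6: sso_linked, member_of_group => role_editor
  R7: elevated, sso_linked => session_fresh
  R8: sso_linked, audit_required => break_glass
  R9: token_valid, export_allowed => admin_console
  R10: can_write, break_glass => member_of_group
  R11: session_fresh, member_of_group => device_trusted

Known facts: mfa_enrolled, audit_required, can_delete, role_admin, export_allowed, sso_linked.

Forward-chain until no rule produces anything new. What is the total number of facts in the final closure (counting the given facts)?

16

Round 1: R1 [can_delete, export_allowed => elevated]; R4 [role_admin => can_read]; R8 [sso_linked, audit_required => break_glass]. Adds elevated, can_read, break_glass.
Round 2: R7 [elevated, sso_linked => session_fresh]. Adds session_fresh.
Round 3: R3 [session_fresh => can_write]. Adds can_write.
Round 4: R10 [can_write, break_glass => member_of_group]. Adds member_of_group.
Round 5: R2 [member_of_group => restricted_mode]; R6 [sso_linked, member_of_group => role_editor]; R11 [session_fresh, member_of_group => device_trusted]. Adds restricted_mode, role_editor, device_trusted.
Round 6: R5 [role_editor => can_publish]. Adds can_publish.
Closure: {audit_required, break_glass, can_delete, can_publish, can_read, can_write, device_trusted, elevated, export_allowed, member_of_group, mfa_enrolled, restricted_mode, role_admin, role_editor, session_fresh, sso_linked} — 16 facts.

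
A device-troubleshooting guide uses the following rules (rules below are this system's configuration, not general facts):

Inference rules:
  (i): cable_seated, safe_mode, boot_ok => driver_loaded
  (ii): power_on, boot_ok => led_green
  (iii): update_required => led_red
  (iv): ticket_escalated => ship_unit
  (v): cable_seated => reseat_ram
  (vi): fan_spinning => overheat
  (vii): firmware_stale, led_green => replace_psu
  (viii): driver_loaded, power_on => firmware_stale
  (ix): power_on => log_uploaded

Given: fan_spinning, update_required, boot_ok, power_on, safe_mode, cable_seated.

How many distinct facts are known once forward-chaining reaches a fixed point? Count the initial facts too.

Round 1 — (i), (ii), (iii), (v), (vi), (ix), derive driver_loaded, led_green, led_red, reseat_ram, overheat, log_uploaded.
Round 2 — (viii), derive firmware_stale.
Round 3 — (vii), derive replace_psu.
Closure: {boot_ok, cable_seated, driver_loaded, fan_spinning, firmware_stale, led_green, led_red, log_uploaded, overheat, power_on, replace_psu, reseat_ram, safe_mode, update_required} — 14 facts.

14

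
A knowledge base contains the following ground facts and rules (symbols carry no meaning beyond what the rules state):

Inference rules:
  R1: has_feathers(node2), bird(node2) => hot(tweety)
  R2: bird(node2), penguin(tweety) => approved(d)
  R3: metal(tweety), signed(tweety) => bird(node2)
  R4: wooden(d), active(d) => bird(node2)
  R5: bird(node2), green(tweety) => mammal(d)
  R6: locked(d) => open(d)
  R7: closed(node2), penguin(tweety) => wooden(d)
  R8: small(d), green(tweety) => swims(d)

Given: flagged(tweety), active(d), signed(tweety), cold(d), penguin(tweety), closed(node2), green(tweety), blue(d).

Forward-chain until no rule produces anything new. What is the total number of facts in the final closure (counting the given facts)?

Round 1: R7 [closed(node2), penguin(tweety) => wooden(d)]. New: wooden(d).
Round 2: R4 [wooden(d), active(d) => bird(node2)]. New: bird(node2).
Round 3: R2 [bird(node2), penguin(tweety) => approved(d)]; R5 [bird(node2), green(tweety) => mammal(d)]. New: approved(d), mammal(d).
Closure: {active(d), approved(d), bird(node2), blue(d), closed(node2), cold(d), flagged(tweety), green(tweety), mammal(d), penguin(tweety), signed(tweety), wooden(d)} — 12 facts.

12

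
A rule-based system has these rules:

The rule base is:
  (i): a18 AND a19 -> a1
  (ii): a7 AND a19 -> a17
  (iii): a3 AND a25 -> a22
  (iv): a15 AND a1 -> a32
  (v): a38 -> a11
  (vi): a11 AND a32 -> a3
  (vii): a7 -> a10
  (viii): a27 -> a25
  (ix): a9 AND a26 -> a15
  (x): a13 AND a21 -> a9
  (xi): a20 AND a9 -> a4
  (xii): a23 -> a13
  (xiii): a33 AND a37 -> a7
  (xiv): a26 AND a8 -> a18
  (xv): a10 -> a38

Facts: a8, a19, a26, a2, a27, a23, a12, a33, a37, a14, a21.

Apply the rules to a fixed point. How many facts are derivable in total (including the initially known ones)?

25

Round 1 fires (viii), (xii), (xiii), (xiv), giving a25, a13, a7, a18.
Round 2 fires (i), (ii), (vii), (x), giving a1, a17, a10, a9.
Round 3 fires (ix), (xv), giving a15, a38.
Round 4 fires (iv), (v), giving a32, a11.
Round 5 fires (vi), giving a3.
Round 6 fires (iii), giving a22.
Closure: {a1, a10, a11, a12, a13, a14, a15, a17, a18, a19, a2, a21, a22, a23, a25, a26, a27, a3, a32, a33, a37, a38, a7, a8, a9} — 25 facts.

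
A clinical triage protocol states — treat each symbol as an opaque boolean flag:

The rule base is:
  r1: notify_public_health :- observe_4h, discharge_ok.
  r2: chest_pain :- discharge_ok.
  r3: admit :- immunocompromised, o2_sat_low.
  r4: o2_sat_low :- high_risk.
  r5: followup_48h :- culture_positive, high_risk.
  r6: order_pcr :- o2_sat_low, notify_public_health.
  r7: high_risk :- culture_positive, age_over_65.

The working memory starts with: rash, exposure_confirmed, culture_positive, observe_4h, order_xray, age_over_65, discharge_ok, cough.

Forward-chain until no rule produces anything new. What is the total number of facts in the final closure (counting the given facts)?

[1] r1 [notify_public_health :- observe_4h, discharge_ok.]; r2 [chest_pain :- discharge_ok.]; r7 [high_risk :- culture_positive, age_over_65.]. ⇒ new: notify_public_health, chest_pain, high_risk.
[2] r4 [o2_sat_low :- high_risk.]; r5 [followup_48h :- culture_positive, high_risk.]. ⇒ new: o2_sat_low, followup_48h.
[3] r6 [order_pcr :- o2_sat_low, notify_public_health.]. ⇒ new: order_pcr.
Closure: {age_over_65, chest_pain, cough, culture_positive, discharge_ok, exposure_confirmed, followup_48h, high_risk, notify_public_health, o2_sat_low, observe_4h, order_pcr, order_xray, rash} — 14 facts.

14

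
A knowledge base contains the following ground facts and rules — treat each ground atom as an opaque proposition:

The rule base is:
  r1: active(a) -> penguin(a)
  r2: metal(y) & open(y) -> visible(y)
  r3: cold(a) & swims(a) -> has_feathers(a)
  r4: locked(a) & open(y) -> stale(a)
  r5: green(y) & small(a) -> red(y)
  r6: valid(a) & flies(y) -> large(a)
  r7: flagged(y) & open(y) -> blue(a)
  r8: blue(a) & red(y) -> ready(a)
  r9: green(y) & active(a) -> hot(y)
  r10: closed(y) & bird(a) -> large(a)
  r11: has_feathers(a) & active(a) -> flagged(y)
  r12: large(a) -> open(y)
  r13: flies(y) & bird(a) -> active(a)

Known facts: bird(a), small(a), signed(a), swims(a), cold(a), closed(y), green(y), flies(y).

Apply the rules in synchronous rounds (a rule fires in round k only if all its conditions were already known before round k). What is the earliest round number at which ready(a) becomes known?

Round 1: r3 [cold(a) & swims(a) -> has_feathers(a)]; r5 [green(y) & small(a) -> red(y)]; r10 [closed(y) & bird(a) -> large(a)]; r13 [flies(y) & bird(a) -> active(a)]. Adds has_feathers(a), red(y), large(a), active(a).
Round 2: r1 [active(a) -> penguin(a)]; r9 [green(y) & active(a) -> hot(y)]; r11 [has_feathers(a) & active(a) -> flagged(y)]; r12 [large(a) -> open(y)]. Adds penguin(a), hot(y), flagged(y), open(y).
Round 3: r7 [flagged(y) & open(y) -> blue(a)]. Adds blue(a).
Round 4: r8 [blue(a) & red(y) -> ready(a)]. Adds ready(a).
ready(a) first appears in round 4.

4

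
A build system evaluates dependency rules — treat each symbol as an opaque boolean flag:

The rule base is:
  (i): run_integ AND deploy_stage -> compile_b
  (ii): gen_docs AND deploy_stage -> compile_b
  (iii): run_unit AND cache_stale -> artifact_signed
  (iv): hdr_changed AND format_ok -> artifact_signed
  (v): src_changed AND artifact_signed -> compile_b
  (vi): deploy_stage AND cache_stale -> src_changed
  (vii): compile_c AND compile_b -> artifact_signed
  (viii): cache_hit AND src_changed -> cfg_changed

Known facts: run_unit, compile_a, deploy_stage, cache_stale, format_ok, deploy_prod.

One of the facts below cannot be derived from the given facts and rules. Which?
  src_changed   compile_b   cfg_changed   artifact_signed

Round 1 fires (iii), (vi), giving artifact_signed, src_changed.
Round 2 fires (v), giving compile_b.
Derived: src_changed (round 1), compile_b (round 2), artifact_signed (round 1). cfg_changed never appears in any round.

cfg_changed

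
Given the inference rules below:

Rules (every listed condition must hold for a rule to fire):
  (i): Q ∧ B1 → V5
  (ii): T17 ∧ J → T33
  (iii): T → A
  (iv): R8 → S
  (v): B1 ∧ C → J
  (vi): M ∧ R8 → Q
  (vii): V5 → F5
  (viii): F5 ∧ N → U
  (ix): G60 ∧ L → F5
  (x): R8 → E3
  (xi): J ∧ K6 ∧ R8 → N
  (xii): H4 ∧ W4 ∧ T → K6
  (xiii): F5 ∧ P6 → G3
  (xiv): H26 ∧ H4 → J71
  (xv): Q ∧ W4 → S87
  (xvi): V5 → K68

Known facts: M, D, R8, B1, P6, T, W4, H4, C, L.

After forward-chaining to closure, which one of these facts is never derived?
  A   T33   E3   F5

Round 1: (iii) [T → A]; (iv) [R8 → S]; (v) [B1 ∧ C → J]; (vi) [M ∧ R8 → Q]; (x) [R8 → E3]; (xii) [H4 ∧ W4 ∧ T → K6]. New: A, S, J, Q, E3, K6.
Round 2: (i) [Q ∧ B1 → V5]; (xi) [J ∧ K6 ∧ R8 → N]; (xv) [Q ∧ W4 → S87]. New: V5, N, S87.
Round 3: (vii) [V5 → F5]; (xvi) [V5 → K68]. New: F5, K68.
Round 4: (viii) [F5 ∧ N → U]; (xiii) [F5 ∧ P6 → G3]. New: U, G3.
Derived: F5 (round 3), A (round 1), E3 (round 1). T33 never appears in any round.

T33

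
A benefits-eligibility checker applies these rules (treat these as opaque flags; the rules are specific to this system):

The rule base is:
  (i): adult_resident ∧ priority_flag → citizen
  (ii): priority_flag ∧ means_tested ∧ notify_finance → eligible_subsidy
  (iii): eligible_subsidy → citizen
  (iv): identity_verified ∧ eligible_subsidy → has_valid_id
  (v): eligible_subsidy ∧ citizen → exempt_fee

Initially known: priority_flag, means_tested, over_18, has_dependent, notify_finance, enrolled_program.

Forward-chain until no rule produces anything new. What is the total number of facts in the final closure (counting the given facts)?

9

Round 1: (ii) [priority_flag ∧ means_tested ∧ notify_finance → eligible_subsidy]. New: eligible_subsidy.
Round 2: (iii) [eligible_subsidy → citizen]. New: citizen.
Round 3: (v) [eligible_subsidy ∧ citizen → exempt_fee]. New: exempt_fee.
Closure: {citizen, eligible_subsidy, enrolled_program, exempt_fee, has_dependent, means_tested, notify_finance, over_18, priority_flag} — 9 facts.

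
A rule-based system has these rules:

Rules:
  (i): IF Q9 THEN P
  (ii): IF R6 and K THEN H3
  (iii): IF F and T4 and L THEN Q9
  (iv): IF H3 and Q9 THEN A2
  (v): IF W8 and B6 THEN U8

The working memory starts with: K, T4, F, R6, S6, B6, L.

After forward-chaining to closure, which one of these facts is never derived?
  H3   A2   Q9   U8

U8

Round 1: (ii) [IF R6 and K THEN H3]; (iii) [IF F and T4 and L THEN Q9]. Adds H3, Q9.
Round 2: (i) [IF Q9 THEN P]; (iv) [IF H3 and Q9 THEN A2]. Adds P, A2.
Derived: Q9 (round 1), H3 (round 1), A2 (round 2). U8 never appears in any round.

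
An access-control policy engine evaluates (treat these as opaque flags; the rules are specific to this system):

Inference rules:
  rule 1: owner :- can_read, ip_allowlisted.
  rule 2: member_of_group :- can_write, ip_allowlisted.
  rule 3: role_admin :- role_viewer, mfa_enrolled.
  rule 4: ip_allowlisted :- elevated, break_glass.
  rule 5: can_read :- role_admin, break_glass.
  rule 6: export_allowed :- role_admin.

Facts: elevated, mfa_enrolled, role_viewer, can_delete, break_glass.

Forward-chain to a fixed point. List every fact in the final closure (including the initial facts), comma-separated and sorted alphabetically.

break_glass, can_delete, can_read, elevated, export_allowed, ip_allowlisted, mfa_enrolled, owner, role_admin, role_viewer

Round 1: rule 3 [role_admin :- role_viewer, mfa_enrolled.]; rule 4 [ip_allowlisted :- elevated, break_glass.]. Adds role_admin, ip_allowlisted.
Round 2: rule 5 [can_read :- role_admin, break_glass.]; rule 6 [export_allowed :- role_admin.]. Adds can_read, export_allowed.
Round 3: rule 1 [owner :- can_read, ip_allowlisted.]. Adds owner.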